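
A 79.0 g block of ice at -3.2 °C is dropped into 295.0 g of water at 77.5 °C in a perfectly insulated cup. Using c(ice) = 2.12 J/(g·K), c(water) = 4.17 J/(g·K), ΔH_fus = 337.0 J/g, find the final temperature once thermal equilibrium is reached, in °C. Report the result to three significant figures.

T_f = 43.7 °C

Heat to bring ice to 0 °C and melt it: q₁ = 79.0×2.12×3.2 + 79.0×337.0 = 27159 J
Heat the water can supply cooling to 0 °C: 295.0×4.17×77.5 = 95336.6 J > q₁, so all ice melts.
Energy balance: 295.0×4.17×(77.5 − T) = 27159 + 79.0×4.17×(T − 0)
1230.15(77.5 − T) = 27159 + 329.43 T
95336.6 − 27159 = 1559.58 T
T = 68177.6 / 1559.58 = 43.72 °C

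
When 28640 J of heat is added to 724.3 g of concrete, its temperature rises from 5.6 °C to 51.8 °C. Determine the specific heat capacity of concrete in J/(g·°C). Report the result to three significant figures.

c = 0.856 J/(g·°C)

c = q / (m ΔT) = 28640 / (724.3 × 46.2)
c = 28640 / 33462.66 = 0.856 J/(g·°C)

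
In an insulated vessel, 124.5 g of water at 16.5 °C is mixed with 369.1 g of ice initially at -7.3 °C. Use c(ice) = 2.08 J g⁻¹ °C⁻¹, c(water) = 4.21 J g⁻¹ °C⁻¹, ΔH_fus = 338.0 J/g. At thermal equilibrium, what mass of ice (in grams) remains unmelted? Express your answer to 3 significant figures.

Heat to warm all ice to 0 °C: 369.1×2.08×7.3 = 5604.4 J
Heat released by water cooling to 0 °C: 124.5×4.21×16.5 = 8648.4 J
8648.4 J < 5604.4 + 369.1×338.0 = 130360.2 J, so not all ice melts; final T = 0 °C.
Heat left for melting: 8648.4 − 5604.4 = 3044.0 J
Mass melted = 3044.0 / 338.0 = 9.006 g
Ice remaining = 369.1 − 9.006 = 360.094 g

m_ice remaining = 360 g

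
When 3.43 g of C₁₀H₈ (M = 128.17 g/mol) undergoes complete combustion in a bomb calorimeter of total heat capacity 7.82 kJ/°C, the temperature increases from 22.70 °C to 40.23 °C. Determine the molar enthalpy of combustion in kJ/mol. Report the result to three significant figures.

ΔH = -5120 kJ/mol

ΔT = 40.23 − 22.70 = 17.53 °C
q_cal = C_cal × ΔT = 7.82 × 17.53 = 137.0846 kJ
n = 3.43 / 128.17 = 0.02676 mol
q_rxn = −q_cal = -137.0846 kJ
ΔH = -137.0846 / 0.02676 = -5123 kJ/mol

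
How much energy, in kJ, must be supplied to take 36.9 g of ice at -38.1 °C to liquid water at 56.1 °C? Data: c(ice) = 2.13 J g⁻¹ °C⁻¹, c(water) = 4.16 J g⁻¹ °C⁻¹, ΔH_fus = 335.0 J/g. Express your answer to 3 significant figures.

q = 24.0 kJ

q1 (heat ice -38.1→0.0 °C): 36.9 × 2.13 × 38.1 = 2995 J
q2 (melt at 0 °C): 36.9 × 335.0 = 12362 J
q3 (heat water 0.0→56.1 °C): 36.9 × 4.16 × 56.1 = 8612 J
Total: 2995 + 12362 + 8612 = 23969 J = 24.0 kJ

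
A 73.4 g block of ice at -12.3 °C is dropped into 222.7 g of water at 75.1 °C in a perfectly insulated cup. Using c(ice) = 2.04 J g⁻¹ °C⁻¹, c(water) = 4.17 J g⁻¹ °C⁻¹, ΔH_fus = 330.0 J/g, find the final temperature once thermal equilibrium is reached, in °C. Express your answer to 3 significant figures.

T_f = 35.4 °C

Heat to bring ice to 0 °C and melt it: q₁ = 73.4×2.04×12.3 + 73.4×330.0 = 26064 J
Heat the water can supply cooling to 0 °C: 222.7×4.17×75.1 = 69742.3 J > q₁, so all ice melts.
Energy balance: 222.7×4.17×(75.1 − T) = 26064 + 73.4×4.17×(T − 0)
928.659(75.1 − T) = 26064 + 306.078 T
69742.3 − 26064 = 1234.737 T
T = 43678.3 / 1234.737 = 35.37 °C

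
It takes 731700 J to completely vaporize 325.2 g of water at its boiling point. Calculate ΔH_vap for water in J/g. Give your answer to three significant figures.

ΔH_vap = q / m = 731700 / 325.2 = 2250 J/g

ΔH_vap = 2250 J/g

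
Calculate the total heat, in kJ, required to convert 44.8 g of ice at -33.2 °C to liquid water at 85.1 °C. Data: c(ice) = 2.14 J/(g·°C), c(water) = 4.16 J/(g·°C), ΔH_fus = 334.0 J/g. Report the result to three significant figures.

q = 34.0 kJ

q1 (heat ice -33.2→0.0 °C): 44.8 × 2.14 × 33.2 = 3183 J
q2 (melt at 0 °C): 44.8 × 334.0 = 14963 J
q3 (heat water 0.0→85.1 °C): 44.8 × 4.16 × 85.1 = 15860 J
Total: 3183 + 14963 + 15860 = 34006 J = 34.0 kJ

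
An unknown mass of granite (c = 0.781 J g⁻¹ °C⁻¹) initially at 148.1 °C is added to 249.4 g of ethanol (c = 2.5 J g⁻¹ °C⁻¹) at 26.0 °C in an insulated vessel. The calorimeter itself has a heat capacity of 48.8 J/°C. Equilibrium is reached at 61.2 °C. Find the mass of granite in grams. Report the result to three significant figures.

m = 349 g

q_gained = (249.4 × 2.5 + 48.8) × (61.2 − 26.0) = 23660 J
q_lost = m × 0.781 × (148.1 − 61.2) = 67.8689 m
m = 23660 / 67.8689 = 349 g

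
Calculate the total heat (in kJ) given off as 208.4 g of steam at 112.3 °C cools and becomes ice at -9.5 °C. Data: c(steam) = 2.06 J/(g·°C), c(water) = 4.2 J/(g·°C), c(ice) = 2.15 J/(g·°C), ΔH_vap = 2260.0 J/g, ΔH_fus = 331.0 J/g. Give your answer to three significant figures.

q1 (cool steam 112.3→100 °C): 208.4 × 2.06 × 12.3 = 5280 J
q2 (condense at 100 °C): 208.4 × 2260.0 = 470984 J
q3 (cool water 100→0 °C): 208.4 × 4.2 × 100.0 = 87528 J
q4 (freeze at 0 °C): 208.4 × 331.0 = 68980 J
q5 (cool ice 0→-9.5 °C): 208.4 × 2.15 × 9.5 = 4257 J
Total: 5280 + 470984 + 87528 + 68980 + 4257 = 637029 J = 637 kJ

q = 637 kJ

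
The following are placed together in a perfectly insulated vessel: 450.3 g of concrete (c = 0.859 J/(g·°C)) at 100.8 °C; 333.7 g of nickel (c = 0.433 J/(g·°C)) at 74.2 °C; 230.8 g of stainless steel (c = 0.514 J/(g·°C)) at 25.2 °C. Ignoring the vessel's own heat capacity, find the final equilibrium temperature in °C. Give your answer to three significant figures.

Σ mᵢcᵢ(T − Tᵢ) = 0  ⇒  T = Σ mᵢcᵢTᵢ / Σ mᵢcᵢ
Σ mᵢcᵢ = 450.3×0.859 + 333.7×0.433 + 230.8×0.514 = 649.9310
Σ mᵢcᵢTᵢ = 386.8077×100.8 + 144.4921×74.2 + 118.6312×25.2 = 52701
T = 52701 / 649.9310 = 81.09 °C

T_f = 81.1 °C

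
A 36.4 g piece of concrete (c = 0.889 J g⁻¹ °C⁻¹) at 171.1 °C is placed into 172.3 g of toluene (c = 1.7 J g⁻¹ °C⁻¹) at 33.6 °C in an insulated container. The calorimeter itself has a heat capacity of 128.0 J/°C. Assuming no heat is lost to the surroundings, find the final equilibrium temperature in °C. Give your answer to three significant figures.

T_f = 43.4 °C

Heat lost by concrete = heat gained by toluene + calorimeter.
(36.4)(0.889)(171.1 − T) = [(172.3)(1.7) + 128.0](T − 33.6)
32.3596 (171.1 − T) = 420.91 (T − 33.6)
5536.7 − 32.3596 T = 420.91 T − 14143
19679.7 = 453.2696 T
T = 43.42 °C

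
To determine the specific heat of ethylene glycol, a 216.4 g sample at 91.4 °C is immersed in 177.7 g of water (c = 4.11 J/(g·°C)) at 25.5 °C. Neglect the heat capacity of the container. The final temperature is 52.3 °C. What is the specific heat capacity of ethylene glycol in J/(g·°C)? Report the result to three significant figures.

q_gained = (177.7 × 4.11) × (52.3 − 25.5) = 19570 J
q_lost = 216.4 × c × (91.4 − 52.3) = 8461.24 c
Set equal: c = 19570 / 8461.24 = 2.31 J/(g·°C)

c = 2.31 J/(g·°C)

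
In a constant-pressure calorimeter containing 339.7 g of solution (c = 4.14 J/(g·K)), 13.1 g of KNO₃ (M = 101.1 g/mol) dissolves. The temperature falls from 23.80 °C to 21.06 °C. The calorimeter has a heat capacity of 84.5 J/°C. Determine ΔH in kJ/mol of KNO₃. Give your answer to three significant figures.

ΔH = 31.5 kJ/mol

|ΔT| = |21.06 − 23.80| = 2.74 °C
|q_surr| = (339.7 × 4.14 + 84.5) × 2.74 = 1490.858 × 2.74 = 4085 J
n(KNO₃) = 13.1 / 101.1 = 0.1296 mol
Temperature fell, so q_rxn = +|q_surr| = 4.085 kJ
ΔH = q_rxn / n = 31.52 kJ/mol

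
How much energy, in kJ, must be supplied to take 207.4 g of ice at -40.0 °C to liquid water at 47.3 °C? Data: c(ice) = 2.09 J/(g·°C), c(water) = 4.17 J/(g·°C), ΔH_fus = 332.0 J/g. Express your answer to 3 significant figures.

q = 127 kJ

q1 (heat ice -40.0→0.0 °C): 207.4 × 2.09 × 40.0 = 17339 J
q2 (melt at 0 °C): 207.4 × 332.0 = 68857 J
q3 (heat water 0.0→47.3 °C): 207.4 × 4.17 × 47.3 = 40908 J
Total: 17339 + 68857 + 40908 = 127104 J = 127 kJ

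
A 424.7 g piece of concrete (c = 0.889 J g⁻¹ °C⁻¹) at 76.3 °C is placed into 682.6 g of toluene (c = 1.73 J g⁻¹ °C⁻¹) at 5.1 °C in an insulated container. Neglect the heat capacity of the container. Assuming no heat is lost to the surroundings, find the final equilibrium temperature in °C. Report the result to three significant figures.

Heat lost by concrete = heat gained by toluene.
(424.7)(0.889)(76.3 − T) = (682.6)(1.73)(T − 5.1)
377.5583 (76.3 − T) = 1180.898 (T − 5.1)
28808 − 377.5583 T = 1180.898 T − 6022.6
34830.6 = 1558.4563 T
T = 22.349 °C

T_f = 22.3 °C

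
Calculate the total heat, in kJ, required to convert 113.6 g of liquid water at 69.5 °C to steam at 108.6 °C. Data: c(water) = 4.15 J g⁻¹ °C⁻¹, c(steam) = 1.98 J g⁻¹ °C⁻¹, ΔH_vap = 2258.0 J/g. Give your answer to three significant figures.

q = 273 kJ

q1 (heat water 69.5→100.0 °C): 113.6 × 4.15 × 30.5 = 14379 J
q2 (vaporize at 100 °C): 113.6 × 2258.0 = 256509 J
q3 (heat steam 100.0→108.6 °C): 113.6 × 1.98 × 8.6 = 1934 J
Total: 14379 + 256509 + 1934 = 272822 J = 273 kJ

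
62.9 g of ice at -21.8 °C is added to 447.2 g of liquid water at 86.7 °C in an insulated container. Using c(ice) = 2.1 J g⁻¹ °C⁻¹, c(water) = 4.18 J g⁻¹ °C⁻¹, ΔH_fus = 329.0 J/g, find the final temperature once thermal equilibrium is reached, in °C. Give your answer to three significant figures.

Heat to bring ice to 0 °C and melt it: q₁ = 62.9×2.1×21.8 + 62.9×329.0 = 23574 J
Heat the water can supply cooling to 0 °C: 447.2×4.18×86.7 = 162068 J > q₁, so all ice melts.
Energy balance: 447.2×4.18×(86.7 − T) = 23574 + 62.9×4.18×(T − 0)
1869.296(86.7 − T) = 23574 + 262.922 T
162068 − 23574 = 2132.218 T
T = 138494 / 2132.218 = 64.95 °C

T_f = 65.0 °C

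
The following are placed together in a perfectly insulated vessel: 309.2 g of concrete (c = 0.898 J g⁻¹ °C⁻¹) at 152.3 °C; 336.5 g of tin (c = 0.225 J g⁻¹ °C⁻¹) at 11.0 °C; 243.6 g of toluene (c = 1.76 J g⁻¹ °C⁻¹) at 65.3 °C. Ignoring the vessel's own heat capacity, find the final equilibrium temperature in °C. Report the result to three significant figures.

Σ mᵢcᵢ(T − Tᵢ) = 0  ⇒  T = Σ mᵢcᵢTᵢ / Σ mᵢcᵢ
Σ mᵢcᵢ = 309.2×0.898 + 336.5×0.225 + 243.6×1.76 = 782.1101
Σ mᵢcᵢTᵢ = 277.6616×152.3 + 75.7125×11.0 + 428.736×65.3 = 71117
T = 71117 / 782.1101 = 90.93 °C

T_f = 90.9 °C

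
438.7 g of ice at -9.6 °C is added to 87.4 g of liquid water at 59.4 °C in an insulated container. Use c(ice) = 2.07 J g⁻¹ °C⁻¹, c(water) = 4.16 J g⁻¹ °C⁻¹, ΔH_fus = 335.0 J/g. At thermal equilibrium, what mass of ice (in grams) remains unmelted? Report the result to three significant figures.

Heat to warm all ice to 0 °C: 438.7×2.07×9.6 = 8717.8 J
Heat released by water cooling to 0 °C: 87.4×4.16×59.4 = 21597 J
21597 J < 8717.8 + 438.7×335.0 = 155682.3 J, so not all ice melts; final T = 0 °C.
Heat left for melting: 21597 − 8717.8 = 12879.2 J
Mass melted = 12879.2 / 335.0 = 38.45 g
Ice remaining = 438.7 − 38.45 = 400.25 g

m_ice remaining = 400 g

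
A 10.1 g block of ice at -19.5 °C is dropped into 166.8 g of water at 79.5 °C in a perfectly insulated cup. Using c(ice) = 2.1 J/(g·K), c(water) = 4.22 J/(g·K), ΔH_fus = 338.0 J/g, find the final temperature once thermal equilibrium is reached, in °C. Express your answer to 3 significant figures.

Heat to bring ice to 0 °C and melt it: q₁ = 10.1×2.1×19.5 + 10.1×338.0 = 3827.4 J
Heat the water can supply cooling to 0 °C: 166.8×4.22×79.5 = 55959.7 J > q₁, so all ice melts.
Energy balance: 166.8×4.22×(79.5 − T) = 3827.4 + 10.1×4.22×(T − 0)
703.896(79.5 − T) = 3827.4 + 42.622 T
55959.7 − 3827.4 = 746.518 T
T = 52132.3 / 746.518 = 69.83 °C

T_f = 69.8 °C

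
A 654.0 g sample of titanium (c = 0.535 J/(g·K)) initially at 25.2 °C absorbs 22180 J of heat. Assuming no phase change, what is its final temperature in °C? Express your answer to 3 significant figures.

T_f = 88.6 °C

ΔT = q / (m c) = 22180 / (654.0 × 0.535) = 63.39 °C
T_f = 25.2 + 63.39 = 88.59 °C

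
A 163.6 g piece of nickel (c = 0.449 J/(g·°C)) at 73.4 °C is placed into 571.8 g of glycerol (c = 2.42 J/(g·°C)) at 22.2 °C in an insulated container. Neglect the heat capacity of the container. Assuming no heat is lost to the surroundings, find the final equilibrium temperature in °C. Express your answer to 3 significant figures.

T_f = 24.8 °C

Heat lost by nickel = heat gained by glycerol.
(163.6)(0.449)(73.4 − T) = (571.8)(2.42)(T − 22.2)
73.4564 (73.4 − T) = 1383.756 (T − 22.2)
5391.7 − 73.4564 T = 1383.756 T − 30719
36110.7 = 1457.2124 T
T = 24.78 °C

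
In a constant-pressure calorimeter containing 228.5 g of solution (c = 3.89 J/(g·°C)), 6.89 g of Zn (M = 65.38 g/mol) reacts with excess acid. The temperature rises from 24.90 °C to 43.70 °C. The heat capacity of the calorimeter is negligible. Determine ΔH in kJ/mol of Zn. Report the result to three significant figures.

|ΔT| = |43.70 − 24.90| = 18.80 °C
|q_surr| = (228.5 × 3.89) × 18.80 = 888.865 × 18.80 = 16710 J
n(Zn) = 6.89 / 65.38 = 0.1054 mol
Temperature rose, so q_rxn = −|q_surr| = -16.71 kJ
ΔH = q_rxn / n = -158.5 kJ/mol

ΔH = -159 kJ/mol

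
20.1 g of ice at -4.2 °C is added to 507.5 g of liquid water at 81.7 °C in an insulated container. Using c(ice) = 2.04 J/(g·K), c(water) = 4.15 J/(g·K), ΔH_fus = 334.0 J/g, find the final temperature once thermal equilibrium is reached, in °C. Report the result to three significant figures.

T_f = 75.4 °C

Heat to bring ice to 0 °C and melt it: q₁ = 20.1×2.04×4.2 + 20.1×334.0 = 6885.6 J
Heat the water can supply cooling to 0 °C: 507.5×4.15×81.7 = 172070 J > q₁, so all ice melts.
Energy balance: 507.5×4.15×(81.7 − T) = 6885.6 + 20.1×4.15×(T − 0)
2106.125(81.7 − T) = 6885.6 + 83.415 T
172070 − 6885.6 = 2189.540 T
T = 165184.4 / 2189.540 = 75.44 °C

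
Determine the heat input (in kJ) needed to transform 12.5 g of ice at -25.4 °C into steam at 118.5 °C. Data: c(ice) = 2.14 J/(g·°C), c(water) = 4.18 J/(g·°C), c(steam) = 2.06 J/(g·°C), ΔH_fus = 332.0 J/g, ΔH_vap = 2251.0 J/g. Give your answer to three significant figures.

q1 (heat ice -25.4→0.0 °C): 12.5 × 2.14 × 25.4 = 679 J
q2 (melt at 0 °C): 12.5 × 332.0 = 4150 J
q3 (heat water 0.0→100.0 °C): 12.5 × 4.18 × 100.0 = 5225 J
q4 (vaporize at 100 °C): 12.5 × 2251.0 = 28138 J
q5 (heat steam 100.0→118.5 °C): 12.5 × 2.06 × 18.5 = 476 J
Total: 679 + 4150 + 5225 + 28138 + 476 = 38668 J = 38.7 kJ

q = 38.7 kJ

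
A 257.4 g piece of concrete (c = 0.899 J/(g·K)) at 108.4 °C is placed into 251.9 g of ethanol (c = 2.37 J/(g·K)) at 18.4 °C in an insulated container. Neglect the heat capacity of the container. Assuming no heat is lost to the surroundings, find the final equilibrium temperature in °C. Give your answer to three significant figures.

Heat lost by concrete = heat gained by ethanol.
(257.4)(0.899)(108.4 − T) = (251.9)(2.37)(T − 18.4)
231.4026 (108.4 − T) = 597.003 (T − 18.4)
25084 − 231.4026 T = 597.003 T − 10985
36069 = 828.4056 T
T = 43.54 °C

T_f = 43.5 °C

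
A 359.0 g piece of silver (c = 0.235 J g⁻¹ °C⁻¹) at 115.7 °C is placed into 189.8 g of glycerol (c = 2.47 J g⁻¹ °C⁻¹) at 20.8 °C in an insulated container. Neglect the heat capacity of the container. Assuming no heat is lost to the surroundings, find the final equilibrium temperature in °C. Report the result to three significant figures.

T_f = 35.3 °C

Heat lost by silver = heat gained by glycerol.
(359.0)(0.235)(115.7 − T) = (189.8)(2.47)(T − 20.8)
84.365 (115.7 − T) = 468.806 (T − 20.8)
9761.0 − 84.365 T = 468.806 T − 9751.2
19512.2 = 553.171 T
T = 35.27 °C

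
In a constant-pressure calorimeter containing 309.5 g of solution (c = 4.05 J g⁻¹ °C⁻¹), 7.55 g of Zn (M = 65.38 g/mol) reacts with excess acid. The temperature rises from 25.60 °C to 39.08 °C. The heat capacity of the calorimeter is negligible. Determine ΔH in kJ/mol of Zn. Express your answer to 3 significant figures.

|ΔT| = |39.08 − 25.60| = 13.48 °C
|q_surr| = (309.5 × 4.05) × 13.48 = 1253.475 × 13.48 = 16900 J
n(Zn) = 7.55 / 65.38 = 0.1155 mol
Temperature rose, so q_rxn = −|q_surr| = -16.90 kJ
ΔH = q_rxn / n = -146.3 kJ/mol

ΔH = -146 kJ/mol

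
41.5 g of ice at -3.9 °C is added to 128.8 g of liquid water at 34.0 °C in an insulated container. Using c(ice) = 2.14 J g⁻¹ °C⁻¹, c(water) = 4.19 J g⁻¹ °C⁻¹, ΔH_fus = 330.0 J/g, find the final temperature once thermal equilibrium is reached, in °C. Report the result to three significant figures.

Heat to bring ice to 0 °C and melt it: q₁ = 41.5×2.14×3.9 + 41.5×330.0 = 14041 J
Heat the water can supply cooling to 0 °C: 128.8×4.19×34.0 = 18348.8 J > q₁, so all ice melts.
Energy balance: 128.8×4.19×(34.0 − T) = 14041 + 41.5×4.19×(T − 0)
539.672(34.0 − T) = 14041 + 173.885 T
18348.8 − 14041 = 713.557 T
T = 4307.8 / 713.557 = 6.037 °C

T_f = 6.04 °C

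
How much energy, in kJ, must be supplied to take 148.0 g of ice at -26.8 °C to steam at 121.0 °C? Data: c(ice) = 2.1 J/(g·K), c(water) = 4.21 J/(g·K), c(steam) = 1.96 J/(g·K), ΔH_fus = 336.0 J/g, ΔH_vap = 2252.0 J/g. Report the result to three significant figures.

q = 460 kJ

q1 (heat ice -26.8→0.0 °C): 148.0 × 2.1 × 26.8 = 8329 J
q2 (melt at 0 °C): 148.0 × 336.0 = 49728 J
q3 (heat water 0.0→100.0 °C): 148.0 × 4.21 × 100.0 = 62308 J
q4 (vaporize at 100 °C): 148.0 × 2252.0 = 333296 J
q5 (heat steam 100.0→121.0 °C): 148.0 × 1.96 × 21.0 = 6092 J
Total: 8329 + 49728 + 62308 + 333296 + 6092 = 459753 J = 460 kJ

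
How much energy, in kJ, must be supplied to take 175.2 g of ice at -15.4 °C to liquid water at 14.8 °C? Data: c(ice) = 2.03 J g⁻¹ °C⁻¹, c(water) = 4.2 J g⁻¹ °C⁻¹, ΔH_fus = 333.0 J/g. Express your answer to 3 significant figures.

q = 74.7 kJ

q1 (heat ice -15.4→0.0 °C): 175.2 × 2.03 × 15.4 = 5477 J
q2 (melt at 0 °C): 175.2 × 333.0 = 58342 J
q3 (heat water 0.0→14.8 °C): 175.2 × 4.2 × 14.8 = 10890 J
Total: 5477 + 58342 + 10890 = 74709 J = 74.7 kJ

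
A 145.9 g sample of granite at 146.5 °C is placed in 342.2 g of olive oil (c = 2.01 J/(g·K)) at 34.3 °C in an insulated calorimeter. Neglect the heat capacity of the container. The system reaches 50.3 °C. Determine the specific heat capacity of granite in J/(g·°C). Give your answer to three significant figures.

c = 0.784 J/(g·°C)

q_gained = (342.2 × 2.01) × (50.3 − 34.3) = 11010 J
q_lost = 145.9 × c × (146.5 − 50.3) = 14035.58 c
Set equal: c = 11010 / 14035.58 = 0.784 J/(g·°C)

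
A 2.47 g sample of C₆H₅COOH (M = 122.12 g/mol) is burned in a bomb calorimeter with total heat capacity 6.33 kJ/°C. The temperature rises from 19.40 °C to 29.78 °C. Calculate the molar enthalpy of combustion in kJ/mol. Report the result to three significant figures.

ΔH = -3250 kJ/mol

ΔT = 29.78 − 19.40 = 10.38 °C
q_cal = C_cal × ΔT = 6.33 × 10.38 = 65.7054 kJ
n = 2.47 / 122.12 = 0.02023 mol
q_rxn = −q_cal = -65.7054 kJ
ΔH = -65.7054 / 0.02023 = -3248 kJ/mol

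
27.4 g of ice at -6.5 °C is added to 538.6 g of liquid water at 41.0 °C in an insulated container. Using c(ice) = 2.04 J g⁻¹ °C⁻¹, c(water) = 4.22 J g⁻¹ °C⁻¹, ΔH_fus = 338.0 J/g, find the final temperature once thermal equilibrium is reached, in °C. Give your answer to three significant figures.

Heat to bring ice to 0 °C and melt it: q₁ = 27.4×2.04×6.5 + 27.4×338.0 = 9624.5 J
Heat the water can supply cooling to 0 °C: 538.6×4.22×41.0 = 93188.6 J > q₁, so all ice melts.
Energy balance: 538.6×4.22×(41.0 − T) = 9624.5 + 27.4×4.22×(T − 0)
2272.892(41.0 − T) = 9624.5 + 115.628 T
93188.6 − 9624.5 = 2388.520 T
T = 83564.1 / 2388.520 = 34.99 °C

T_f = 35.0 °C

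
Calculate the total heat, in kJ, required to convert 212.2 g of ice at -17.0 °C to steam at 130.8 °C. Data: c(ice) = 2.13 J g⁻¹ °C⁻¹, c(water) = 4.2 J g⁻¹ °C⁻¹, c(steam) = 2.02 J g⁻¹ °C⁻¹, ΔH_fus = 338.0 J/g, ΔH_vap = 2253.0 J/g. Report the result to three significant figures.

q = 660 kJ

q1 (heat ice -17.0→0.0 °C): 212.2 × 2.13 × 17.0 = 7684 J
q2 (melt at 0 °C): 212.2 × 338.0 = 71724 J
q3 (heat water 0.0→100.0 °C): 212.2 × 4.2 × 100.0 = 89124 J
q4 (vaporize at 100 °C): 212.2 × 2253.0 = 478087 J
q5 (heat steam 100.0→130.8 °C): 212.2 × 2.02 × 30.8 = 13202 J
Total: 7684 + 71724 + 89124 + 478087 + 13202 = 659821 J = 660 kJ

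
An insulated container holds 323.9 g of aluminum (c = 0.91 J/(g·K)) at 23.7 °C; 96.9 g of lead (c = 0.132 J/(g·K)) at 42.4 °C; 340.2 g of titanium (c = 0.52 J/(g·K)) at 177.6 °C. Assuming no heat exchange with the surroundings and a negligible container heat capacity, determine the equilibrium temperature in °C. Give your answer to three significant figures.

Σ mᵢcᵢ(T − Tᵢ) = 0  ⇒  T = Σ mᵢcᵢTᵢ / Σ mᵢcᵢ
Σ mᵢcᵢ = 323.9×0.91 + 96.9×0.132 + 340.2×0.52 = 484.4438
Σ mᵢcᵢTᵢ = 294.749×23.7 + 12.7908×42.4 + 176.904×177.6 = 38946
T = 38946 / 484.4438 = 80.39 °C

T_f = 80.4 °C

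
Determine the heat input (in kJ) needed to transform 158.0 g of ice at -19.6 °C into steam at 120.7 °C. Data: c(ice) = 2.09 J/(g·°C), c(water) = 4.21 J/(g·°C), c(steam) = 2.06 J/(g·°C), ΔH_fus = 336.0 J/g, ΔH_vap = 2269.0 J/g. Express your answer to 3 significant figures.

q = 491 kJ

q1 (heat ice -19.6→0.0 °C): 158.0 × 2.09 × 19.6 = 6472 J
q2 (melt at 0 °C): 158.0 × 336.0 = 53088 J
q3 (heat water 0.0→100.0 °C): 158.0 × 4.21 × 100.0 = 66518 J
q4 (vaporize at 100 °C): 158.0 × 2269.0 = 358502 J
q5 (heat steam 100.0→120.7 °C): 158.0 × 2.06 × 20.7 = 6737 J
Total: 6472 + 53088 + 66518 + 358502 + 6737 = 491317 J = 491 kJ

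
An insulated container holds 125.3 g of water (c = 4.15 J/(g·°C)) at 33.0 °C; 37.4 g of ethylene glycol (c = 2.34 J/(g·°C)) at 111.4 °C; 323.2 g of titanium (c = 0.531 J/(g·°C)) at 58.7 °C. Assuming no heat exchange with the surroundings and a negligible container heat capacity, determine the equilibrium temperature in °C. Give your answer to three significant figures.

T_f = 47.5 °C

Σ mᵢcᵢ(T − Tᵢ) = 0  ⇒  T = Σ mᵢcᵢTᵢ / Σ mᵢcᵢ
Σ mᵢcᵢ = 125.3×4.15 + 37.4×2.34 + 323.2×0.531 = 779.1302
Σ mᵢcᵢTᵢ = 519.995×33.0 + 87.516×111.4 + 171.6192×58.7 = 36983
T = 36983 / 779.1302 = 47.47 °C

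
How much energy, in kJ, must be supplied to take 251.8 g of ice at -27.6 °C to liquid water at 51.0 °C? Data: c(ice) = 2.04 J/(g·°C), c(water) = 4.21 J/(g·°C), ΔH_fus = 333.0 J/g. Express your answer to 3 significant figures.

q1 (heat ice -27.6→0.0 °C): 251.8 × 2.04 × 27.6 = 14177 J
q2 (melt at 0 °C): 251.8 × 333.0 = 83849 J
q3 (heat water 0.0→51.0 °C): 251.8 × 4.21 × 51.0 = 54064 J
Total: 14177 + 83849 + 54064 = 152090 J = 152 kJ

q = 152 kJ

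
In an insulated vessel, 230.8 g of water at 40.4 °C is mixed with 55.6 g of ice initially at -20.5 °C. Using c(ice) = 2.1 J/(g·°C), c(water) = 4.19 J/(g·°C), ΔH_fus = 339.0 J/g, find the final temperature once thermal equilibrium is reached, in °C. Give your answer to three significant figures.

Heat to bring ice to 0 °C and melt it: q₁ = 55.6×2.1×20.5 + 55.6×339.0 = 21242 J
Heat the water can supply cooling to 0 °C: 230.8×4.19×40.4 = 39068.9 J > q₁, so all ice melts.
Energy balance: 230.8×4.19×(40.4 − T) = 21242 + 55.6×4.19×(T − 0)
967.052(40.4 − T) = 21242 + 232.964 T
39068.9 − 21242 = 1200.016 T
T = 17826.9 / 1200.016 = 14.86 °C

T_f = 14.9 °C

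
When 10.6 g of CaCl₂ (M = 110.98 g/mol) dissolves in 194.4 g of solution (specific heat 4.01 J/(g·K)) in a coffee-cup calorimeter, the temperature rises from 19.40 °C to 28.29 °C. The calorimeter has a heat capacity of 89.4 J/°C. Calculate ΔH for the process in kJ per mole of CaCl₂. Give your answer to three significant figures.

|ΔT| = |28.29 − 19.40| = 8.89 °C
|q_surr| = (194.4 × 4.01 + 89.4) × 8.89 = 868.944 × 8.89 = 7725 J
n(CaCl₂) = 10.6 / 110.98 = 0.09551 mol
Temperature rose, so q_rxn = −|q_surr| = -7.725 kJ
ΔH = q_rxn / n = -80.88 kJ/mol

ΔH = -80.9 kJ/mol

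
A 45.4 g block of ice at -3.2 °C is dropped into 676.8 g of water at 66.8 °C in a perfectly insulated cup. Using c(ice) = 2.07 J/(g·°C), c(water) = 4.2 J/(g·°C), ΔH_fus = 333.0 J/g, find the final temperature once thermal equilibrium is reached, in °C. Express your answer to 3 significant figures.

T_f = 57.5 °C

Heat to bring ice to 0 °C and melt it: q₁ = 45.4×2.07×3.2 + 45.4×333.0 = 15419 J
Heat the water can supply cooling to 0 °C: 676.8×4.2×66.8 = 189883 J > q₁, so all ice melts.
Energy balance: 676.8×4.2×(66.8 − T) = 15419 + 45.4×4.2×(T − 0)
2842.56(66.8 − T) = 15419 + 190.68 T
189883 − 15419 = 3033.24 T
T = 174464 / 3033.24 = 57.52 °C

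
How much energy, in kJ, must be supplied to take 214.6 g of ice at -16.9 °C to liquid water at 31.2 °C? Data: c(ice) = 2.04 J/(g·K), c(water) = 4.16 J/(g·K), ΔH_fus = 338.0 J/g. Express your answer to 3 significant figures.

q1 (heat ice -16.9→0.0 °C): 214.6 × 2.04 × 16.9 = 7399 J
q2 (melt at 0 °C): 214.6 × 338.0 = 72535 J
q3 (heat water 0.0→31.2 °C): 214.6 × 4.16 × 31.2 = 27853 J
Total: 7399 + 72535 + 27853 = 107787 J = 108 kJ

q = 108 kJ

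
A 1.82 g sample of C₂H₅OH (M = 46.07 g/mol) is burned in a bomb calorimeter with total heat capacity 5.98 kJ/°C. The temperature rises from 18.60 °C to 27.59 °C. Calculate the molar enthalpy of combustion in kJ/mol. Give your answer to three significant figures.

ΔH = -1360 kJ/mol

ΔT = 27.59 − 18.60 = 8.99 °C
q_cal = C_cal × ΔT = 5.98 × 8.99 = 53.7602 kJ
n = 1.82 / 46.07 = 0.03951 mol
q_rxn = −q_cal = -53.7602 kJ
ΔH = -53.7602 / 0.03951 = -1361 kJ/mol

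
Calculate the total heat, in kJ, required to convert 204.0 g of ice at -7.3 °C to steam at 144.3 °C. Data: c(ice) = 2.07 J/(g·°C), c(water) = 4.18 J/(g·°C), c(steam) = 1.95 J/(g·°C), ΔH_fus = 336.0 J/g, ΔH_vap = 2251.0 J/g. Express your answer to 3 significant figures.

q1 (heat ice -7.3→0.0 °C): 204.0 × 2.07 × 7.3 = 3083 J
q2 (melt at 0 °C): 204.0 × 336.0 = 68544 J
q3 (heat water 0.0→100.0 °C): 204.0 × 4.18 × 100.0 = 85272 J
q4 (vaporize at 100 °C): 204.0 × 2251.0 = 459204 J
q5 (heat steam 100.0→144.3 °C): 204.0 × 1.95 × 44.3 = 17623 J
Total: 3083 + 68544 + 85272 + 459204 + 17623 = 633726 J = 634 kJ

q = 634 kJ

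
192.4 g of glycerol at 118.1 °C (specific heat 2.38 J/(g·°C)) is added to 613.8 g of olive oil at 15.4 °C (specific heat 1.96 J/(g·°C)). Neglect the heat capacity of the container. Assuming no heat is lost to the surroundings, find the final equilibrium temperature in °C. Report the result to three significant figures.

Heat lost by glycerol = heat gained by olive oil.
(192.4)(2.38)(118.1 − T) = (613.8)(1.96)(T − 15.4)
457.912 (118.1 − T) = 1203.048 (T − 15.4)
54079 − 457.912 T = 1203.048 T − 18527
72606 = 1660.960 T
T = 43.71 °C

T_f = 43.7 °C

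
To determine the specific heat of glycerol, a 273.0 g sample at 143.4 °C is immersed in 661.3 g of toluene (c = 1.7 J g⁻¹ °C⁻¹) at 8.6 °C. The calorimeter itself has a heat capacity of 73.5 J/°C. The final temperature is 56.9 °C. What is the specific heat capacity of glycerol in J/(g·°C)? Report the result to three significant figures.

c = 2.45 J/(g·°C)

q_gained = (661.3 × 1.7 + 73.5) × (56.9 − 8.6) = 57850 J
q_lost = 273.0 × c × (143.4 − 56.9) = 23614.5 c
Set equal: c = 57850 / 23614.5 = 2.45 J/(g·°C)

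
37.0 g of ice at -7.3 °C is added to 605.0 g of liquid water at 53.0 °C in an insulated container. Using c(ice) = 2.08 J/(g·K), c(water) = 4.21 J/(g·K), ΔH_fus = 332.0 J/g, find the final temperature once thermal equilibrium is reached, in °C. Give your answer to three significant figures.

Heat to bring ice to 0 °C and melt it: q₁ = 37.0×2.08×7.3 + 37.0×332.0 = 12846 J
Heat the water can supply cooling to 0 °C: 605.0×4.21×53.0 = 134994 J > q₁, so all ice melts.
Energy balance: 605.0×4.21×(53.0 − T) = 12846 + 37.0×4.21×(T − 0)
2547.05(53.0 − T) = 12846 + 155.77 T
134994 − 12846 = 2702.82 T
T = 122148 / 2702.82 = 45.19 °C

T_f = 45.2 °C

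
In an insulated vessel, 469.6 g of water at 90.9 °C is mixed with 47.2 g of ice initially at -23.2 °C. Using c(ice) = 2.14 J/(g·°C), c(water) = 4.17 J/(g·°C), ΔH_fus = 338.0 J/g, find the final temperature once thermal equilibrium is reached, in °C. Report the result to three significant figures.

Heat to bring ice to 0 °C and melt it: q₁ = 47.2×2.14×23.2 + 47.2×338.0 = 18297 J
Heat the water can supply cooling to 0 °C: 469.6×4.17×90.9 = 178003 J > q₁, so all ice melts.
Energy balance: 469.6×4.17×(90.9 − T) = 18297 + 47.2×4.17×(T − 0)
1958.232(90.9 − T) = 18297 + 196.824 T
178003 − 18297 = 2155.056 T
T = 159706 / 2155.056 = 74.11 °C

T_f = 74.1 °C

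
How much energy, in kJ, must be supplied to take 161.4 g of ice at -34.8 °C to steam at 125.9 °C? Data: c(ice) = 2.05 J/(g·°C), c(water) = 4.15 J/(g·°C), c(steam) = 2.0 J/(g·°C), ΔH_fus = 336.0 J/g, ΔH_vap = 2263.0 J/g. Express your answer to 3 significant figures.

q1 (heat ice -34.8→0.0 °C): 161.4 × 2.05 × 34.8 = 11514 J
q2 (melt at 0 °C): 161.4 × 336.0 = 54230 J
q3 (heat water 0.0→100.0 °C): 161.4 × 4.15 × 100.0 = 66981 J
q4 (vaporize at 100 °C): 161.4 × 2263.0 = 365248 J
q5 (heat steam 100.0→125.9 °C): 161.4 × 2.0 × 25.9 = 8361 J
Total: 11514 + 54230 + 66981 + 365248 + 8361 = 506334 J = 506 kJ

q = 506 kJ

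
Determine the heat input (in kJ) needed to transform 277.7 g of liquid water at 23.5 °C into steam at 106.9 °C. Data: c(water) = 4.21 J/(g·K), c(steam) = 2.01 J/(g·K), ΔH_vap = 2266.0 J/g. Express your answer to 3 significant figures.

q1 (heat water 23.5→100.0 °C): 277.7 × 4.21 × 76.5 = 89437 J
q2 (vaporize at 100 °C): 277.7 × 2266.0 = 629268 J
q3 (heat steam 100.0→106.9 °C): 277.7 × 2.01 × 6.9 = 3851 J
Total: 89437 + 629268 + 3851 = 722556 J = 723 kJ

q = 723 kJ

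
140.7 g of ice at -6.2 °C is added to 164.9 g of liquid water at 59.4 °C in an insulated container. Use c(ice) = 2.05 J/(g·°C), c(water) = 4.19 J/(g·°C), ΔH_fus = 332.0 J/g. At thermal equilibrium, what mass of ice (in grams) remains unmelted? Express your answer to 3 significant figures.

Heat to warm all ice to 0 °C: 140.7×2.05×6.2 = 1788.3 J
Heat released by water cooling to 0 °C: 164.9×4.19×59.4 = 41041 J
41041 J < 1788.3 + 140.7×332.0 = 48500.7 J, so not all ice melts; final T = 0 °C.
Heat left for melting: 41041 − 1788.3 = 39252.7 J
Mass melted = 39252.7 / 332.0 = 118.2 g
Ice remaining = 140.7 − 118.2 = 22.5 g

m_ice remaining = 22.5 g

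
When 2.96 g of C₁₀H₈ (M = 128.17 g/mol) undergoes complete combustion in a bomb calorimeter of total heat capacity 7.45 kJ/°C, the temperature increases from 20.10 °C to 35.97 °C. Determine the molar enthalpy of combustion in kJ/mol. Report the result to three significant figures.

ΔH = -5120 kJ/mol

ΔT = 35.97 − 20.10 = 15.87 °C
q_cal = C_cal × ΔT = 7.45 × 15.87 = 118.2315 kJ
n = 2.96 / 128.17 = 0.02309 mol
q_rxn = −q_cal = -118.2315 kJ
ΔH = -118.2315 / 0.02309 = -5120 kJ/mol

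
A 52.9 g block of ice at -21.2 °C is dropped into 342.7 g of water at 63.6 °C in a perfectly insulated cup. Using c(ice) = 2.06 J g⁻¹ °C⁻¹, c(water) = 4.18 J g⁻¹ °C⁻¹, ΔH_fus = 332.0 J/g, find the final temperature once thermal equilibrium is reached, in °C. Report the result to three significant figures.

Heat to bring ice to 0 °C and melt it: q₁ = 52.9×2.06×21.2 + 52.9×332.0 = 19873 J
Heat the water can supply cooling to 0 °C: 342.7×4.18×63.6 = 91106.1 J > q₁, so all ice melts.
Energy balance: 342.7×4.18×(63.6 − T) = 19873 + 52.9×4.18×(T − 0)
1432.486(63.6 − T) = 19873 + 221.122 T
91106.1 − 19873 = 1653.608 T
T = 71233.1 / 1653.608 = 43.08 °C

T_f = 43.1 °C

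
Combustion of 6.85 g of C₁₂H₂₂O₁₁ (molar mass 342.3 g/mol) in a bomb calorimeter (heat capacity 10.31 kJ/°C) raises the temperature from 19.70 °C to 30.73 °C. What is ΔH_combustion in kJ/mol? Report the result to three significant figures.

ΔT = 30.73 − 19.70 = 11.03 °C
q_cal = C_cal × ΔT = 10.31 × 11.03 = 113.7193 kJ
n = 6.85 / 342.3 = 0.02001 mol
q_rxn = −q_cal = -113.7193 kJ
ΔH = -113.7193 / 0.02001 = -5683 kJ/mol

ΔH = -5680 kJ/mol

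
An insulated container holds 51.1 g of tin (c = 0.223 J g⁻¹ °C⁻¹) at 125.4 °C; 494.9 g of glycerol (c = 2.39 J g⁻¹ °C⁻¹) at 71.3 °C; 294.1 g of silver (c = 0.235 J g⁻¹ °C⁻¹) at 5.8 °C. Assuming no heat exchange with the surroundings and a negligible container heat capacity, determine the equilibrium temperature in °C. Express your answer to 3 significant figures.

Σ mᵢcᵢ(T − Tᵢ) = 0  ⇒  T = Σ mᵢcᵢTᵢ / Σ mᵢcᵢ
Σ mᵢcᵢ = 51.1×0.223 + 494.9×2.39 + 294.1×0.235 = 1263.3198
Σ mᵢcᵢTᵢ = 11.3953×125.4 + 1182.811×71.3 + 69.1135×5.8 = 86164
T = 86164 / 1263.3198 = 68.20 °C

T_f = 68.2 °C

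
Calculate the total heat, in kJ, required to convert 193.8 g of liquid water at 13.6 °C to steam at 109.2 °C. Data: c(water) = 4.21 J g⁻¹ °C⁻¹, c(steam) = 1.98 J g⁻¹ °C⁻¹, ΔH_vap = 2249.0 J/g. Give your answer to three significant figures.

q = 510 kJ

q1 (heat water 13.6→100.0 °C): 193.8 × 4.21 × 86.4 = 70494 J
q2 (vaporize at 100 °C): 193.8 × 2249.0 = 435856 J
q3 (heat steam 100.0→109.2 °C): 193.8 × 1.98 × 9.2 = 3530 J
Total: 70494 + 435856 + 3530 = 509880 J = 510 kJ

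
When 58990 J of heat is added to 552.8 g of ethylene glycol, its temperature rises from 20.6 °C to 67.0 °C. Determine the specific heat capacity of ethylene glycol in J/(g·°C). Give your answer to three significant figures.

c = 2.30 J/(g·°C)

c = q / (m ΔT) = 58990 / (552.8 × 46.4)
c = 58990 / 25649.92 = 2.30 J/(g·°C)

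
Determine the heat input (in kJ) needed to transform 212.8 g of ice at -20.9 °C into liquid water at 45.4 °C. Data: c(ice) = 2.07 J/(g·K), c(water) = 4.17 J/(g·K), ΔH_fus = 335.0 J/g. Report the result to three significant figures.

q1 (heat ice -20.9→0.0 °C): 212.8 × 2.07 × 20.9 = 9206 J
q2 (melt at 0 °C): 212.8 × 335.0 = 71288 J
q3 (heat water 0.0→45.4 °C): 212.8 × 4.17 × 45.4 = 40287 J
Total: 9206 + 71288 + 40287 = 120781 J = 121 kJ

q = 121 kJ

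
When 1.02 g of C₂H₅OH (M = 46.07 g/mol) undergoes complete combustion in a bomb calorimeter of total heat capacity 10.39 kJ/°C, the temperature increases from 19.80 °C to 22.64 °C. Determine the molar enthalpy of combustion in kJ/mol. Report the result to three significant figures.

ΔT = 22.64 − 19.80 = 2.84 °C
q_cal = C_cal × ΔT = 10.39 × 2.84 = 29.5076 kJ
n = 1.02 / 46.07 = 0.02214 mol
q_rxn = −q_cal = -29.5076 kJ
ΔH = -29.5076 / 0.02214 = -1333 kJ/mol

ΔH = -1330 kJ/mol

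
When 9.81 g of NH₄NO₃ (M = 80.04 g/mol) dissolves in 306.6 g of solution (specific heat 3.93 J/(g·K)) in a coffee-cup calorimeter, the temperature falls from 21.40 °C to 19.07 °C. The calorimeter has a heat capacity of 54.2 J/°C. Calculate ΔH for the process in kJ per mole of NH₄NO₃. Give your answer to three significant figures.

|ΔT| = |19.07 − 21.40| = 2.33 °C
|q_surr| = (306.6 × 3.93 + 54.2) × 2.33 = 1259.138 × 2.33 = 2934 J
n(NH₄NO₃) = 9.81 / 80.04 = 0.1226 mol
Temperature fell, so q_rxn = +|q_surr| = 2.934 kJ
ΔH = q_rxn / n = 23.93 kJ/mol

ΔH = 23.9 kJ/mol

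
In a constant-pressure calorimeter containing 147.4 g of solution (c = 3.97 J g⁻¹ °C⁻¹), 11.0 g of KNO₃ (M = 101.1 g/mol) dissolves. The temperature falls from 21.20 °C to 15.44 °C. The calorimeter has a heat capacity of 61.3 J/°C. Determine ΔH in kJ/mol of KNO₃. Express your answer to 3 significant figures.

ΔH = 34.2 kJ/mol

|ΔT| = |15.44 − 21.20| = 5.76 °C
|q_surr| = (147.4 × 3.97 + 61.3) × 5.76 = 646.478 × 5.76 = 3724 J
n(KNO₃) = 11.0 / 101.1 = 0.1088 mol
Temperature fell, so q_rxn = +|q_surr| = 3.724 kJ
ΔH = q_rxn / n = 34.23 kJ/mol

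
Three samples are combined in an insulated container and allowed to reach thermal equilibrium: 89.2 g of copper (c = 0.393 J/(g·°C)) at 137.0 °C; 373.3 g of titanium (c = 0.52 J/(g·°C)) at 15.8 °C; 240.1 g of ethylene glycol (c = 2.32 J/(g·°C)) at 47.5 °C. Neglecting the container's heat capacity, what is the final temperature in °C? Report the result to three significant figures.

T_f = 43.7 °C

Σ mᵢcᵢ(T − Tᵢ) = 0  ⇒  T = Σ mᵢcᵢTᵢ / Σ mᵢcᵢ
Σ mᵢcᵢ = 89.2×0.393 + 373.3×0.52 + 240.1×2.32 = 786.2036
Σ mᵢcᵢTᵢ = 35.0556×137.0 + 194.116×15.8 + 557.032×47.5 = 34329
T = 34329 / 786.2036 = 43.66 °C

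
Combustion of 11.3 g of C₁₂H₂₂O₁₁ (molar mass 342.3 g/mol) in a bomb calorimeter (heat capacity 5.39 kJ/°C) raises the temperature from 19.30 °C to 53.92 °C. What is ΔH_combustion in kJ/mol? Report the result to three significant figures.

ΔT = 53.92 − 19.30 = 34.62 °C
q_cal = C_cal × ΔT = 5.39 × 34.62 = 186.6018 kJ
n = 11.3 / 342.3 = 0.03301 mol
q_rxn = −q_cal = -186.6018 kJ
ΔH = -186.6018 / 0.03301 = -5653 kJ/mol

ΔH = -5650 kJ/mol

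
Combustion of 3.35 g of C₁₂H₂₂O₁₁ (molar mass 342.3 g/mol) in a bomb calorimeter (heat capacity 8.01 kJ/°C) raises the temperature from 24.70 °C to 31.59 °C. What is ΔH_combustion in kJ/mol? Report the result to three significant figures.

ΔT = 31.59 − 24.70 = 6.89 °C
q_cal = C_cal × ΔT = 8.01 × 6.89 = 55.1889 kJ
n = 3.35 / 342.3 = 0.009787 mol
q_rxn = −q_cal = -55.1889 kJ
ΔH = -55.1889 / 0.009787 = -5639 kJ/mol

ΔH = -5640 kJ/mol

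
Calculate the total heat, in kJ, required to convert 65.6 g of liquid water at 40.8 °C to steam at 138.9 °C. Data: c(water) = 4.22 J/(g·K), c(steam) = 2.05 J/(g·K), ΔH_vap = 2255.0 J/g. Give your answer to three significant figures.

q = 170 kJ

q1 (heat water 40.8→100.0 °C): 65.6 × 4.22 × 59.2 = 16388 J
q2 (vaporize at 100 °C): 65.6 × 2255.0 = 147928 J
q3 (heat steam 100.0→138.9 °C): 65.6 × 2.05 × 38.9 = 5231 J
Total: 16388 + 147928 + 5231 = 169547 J = 170 kJ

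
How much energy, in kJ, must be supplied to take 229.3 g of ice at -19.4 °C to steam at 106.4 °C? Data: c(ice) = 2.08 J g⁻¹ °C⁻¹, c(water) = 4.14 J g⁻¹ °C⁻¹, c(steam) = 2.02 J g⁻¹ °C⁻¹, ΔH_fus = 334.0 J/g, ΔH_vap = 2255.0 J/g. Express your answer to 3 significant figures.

q1 (heat ice -19.4→0.0 °C): 229.3 × 2.08 × 19.4 = 9253 J
q2 (melt at 0 °C): 229.3 × 334.0 = 76586 J
q3 (heat water 0.0→100.0 °C): 229.3 × 4.14 × 100.0 = 94930 J
q4 (vaporize at 100 °C): 229.3 × 2255.0 = 517072 J
q5 (heat steam 100.0→106.4 °C): 229.3 × 2.02 × 6.4 = 2964 J
Total: 9253 + 76586 + 94930 + 517072 + 2964 = 700805 J = 701 kJ

q = 701 kJ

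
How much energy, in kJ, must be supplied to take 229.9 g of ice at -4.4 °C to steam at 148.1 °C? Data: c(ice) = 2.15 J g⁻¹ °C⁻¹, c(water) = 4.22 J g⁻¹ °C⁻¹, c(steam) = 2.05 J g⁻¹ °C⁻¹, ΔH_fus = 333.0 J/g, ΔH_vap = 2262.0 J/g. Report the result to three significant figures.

q1 (heat ice -4.4→0.0 °C): 229.9 × 2.15 × 4.4 = 2175 J
q2 (melt at 0 °C): 229.9 × 333.0 = 76557 J
q3 (heat water 0.0→100.0 °C): 229.9 × 4.22 × 100.0 = 97018 J
q4 (vaporize at 100 °C): 229.9 × 2262.0 = 520034 J
q5 (heat steam 100.0→148.1 °C): 229.9 × 2.05 × 48.1 = 22669 J
Total: 2175 + 76557 + 97018 + 520034 + 22669 = 718453 J = 718 kJ

q = 718 kJ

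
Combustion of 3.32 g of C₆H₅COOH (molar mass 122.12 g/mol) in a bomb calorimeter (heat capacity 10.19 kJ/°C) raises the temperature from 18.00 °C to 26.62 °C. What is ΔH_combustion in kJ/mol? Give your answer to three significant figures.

ΔH = -3230 kJ/mol

ΔT = 26.62 − 18.00 = 8.62 °C
q_cal = C_cal × ΔT = 10.19 × 8.62 = 87.8378 kJ
n = 3.32 / 122.12 = 0.02719 mol
q_rxn = −q_cal = -87.8378 kJ
ΔH = -87.8378 / 0.02719 = -3231 kJ/mol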